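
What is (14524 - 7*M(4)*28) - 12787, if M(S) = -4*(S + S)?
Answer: 8009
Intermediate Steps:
M(S) = -8*S
(14524 - 7*M(4)*28) - 12787 = (14524 - 7*(-8*4)*28) - 12787 = (14524 - (-224)*28) - 12787 = (14524 - 7*(-896)) - 12787 = (14524 + 6272) - 12787 = 20796 - 12787 = 8009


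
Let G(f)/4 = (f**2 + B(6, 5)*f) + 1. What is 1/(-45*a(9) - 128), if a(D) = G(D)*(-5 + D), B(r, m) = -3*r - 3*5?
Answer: 1/154672 ≈ 6.4653e-6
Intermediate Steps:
B(r, m) = -15 - 3*r (B(r, m) = -3*r - 15 = -15 - 3*r)
G(f) = 4 - 132*f + 4*f**2 (G(f) = 4*((f**2 + (-15 - 3*6)*f) + 1) = 4*((f**2 + (-15 - 18)*f) + 1) = 4*((f**2 - 33*f) + 1) = 4*(1 + f**2 - 33*f) = 4 - 132*f + 4*f**2)
a(D) = (-5 + D)*(4 - 132*D + 4*D**2) (a(D) = (4 - 132*D + 4*D**2)*(-5 + D) = (-5 + D)*(4 - 132*D + 4*D**2))
1/(-45*a(9) - 128) = 1/(-180*(-5 + 9)*(1 + 9**2 - 33*9) - 128) = 1/(-180*4*(1 + 81 - 297) - 128) = 1/(-180*4*(-215) - 128) = 1/(-45*(-3440) - 128) = 1/(154800 - 128) = 1/154672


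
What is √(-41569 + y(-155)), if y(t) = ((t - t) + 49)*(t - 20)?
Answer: 4*I*√3134 ≈ 223.93*I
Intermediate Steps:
y(t) = -980 + 49*t (y(t) = (0 + 49)*(-20 + t) = 49*(-20 + t) = -980 + 49*t)
√(-41569 + y(-155)) = √(-41569 + (-980 + 49*(-155))) = √(-41569 + (-980 - 7595)) = √(-41569 - 8575) = √(-50144) = 4*I*√3134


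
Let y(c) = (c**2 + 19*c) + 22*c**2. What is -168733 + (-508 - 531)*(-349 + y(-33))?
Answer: -25178502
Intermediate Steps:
y(c) = 19*c + 23*c**2
-168733 + (-508 - 531)*(-349 + y(-33)) = -168733 + (-508 - 531)*(-349 - 33*(19 + 23*(-33))) = -168733 - 1039*(-349 - 33*(19 - 759)) = -168733 - 1039*(-349 - 33*(-740)) = -168733 - 1039*(-349 + 24420) = -168733 - 1039*24071 = -168733 - 25009769 = -25178502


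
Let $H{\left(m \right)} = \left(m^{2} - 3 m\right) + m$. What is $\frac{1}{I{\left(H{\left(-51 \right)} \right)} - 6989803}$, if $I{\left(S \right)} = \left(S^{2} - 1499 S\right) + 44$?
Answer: $- \frac{1}{3735347} \approx -2.6771 \cdot 10^{-7}$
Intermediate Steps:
$H{\left(m \right)} = m^{2} - 2 m$
$I{\left(S \right)} = 44 + S^{2} - 1499 S$
$\frac{1}{I{\left(H{\left(-51 \right)} \right)} - 6989803} = \frac{1}{\left(44 + \left(- 51 \left(-2 - 51\right)\right)^{2} - 1499 \left(- 51 \left(-2 - 51\right)\right)\right) - 6989803} = \frac{1}{\left(44 + \left(\left(-51\right) \left(-53\right)\right)^{2} - 1499 \left(\left(-51\right) \left(-53\right)\right)\right) - 6989803} = \frac{1}{\left(44 + 2703^{2} - 4051797\right) - 6989803} = \frac{1}{\left(44 + 7306209 - 4051797\right) - 6989803} = \frac{1}{3254456 - 6989803} = \frac{1}{-3735347} = - \frac{1}{3735347}$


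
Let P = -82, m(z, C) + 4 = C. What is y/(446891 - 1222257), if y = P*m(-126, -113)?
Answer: -4797/387683 ≈ -0.012374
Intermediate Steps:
m(z, C) = -4 + C
y = 9594 (y = -82*(-4 - 113) = -82*(-117) = 9594)
y/(446891 - 1222257) = 9594/(446891 - 1222257) = 9594/(-775366) = 9594*(-1/775366) = -4797/387683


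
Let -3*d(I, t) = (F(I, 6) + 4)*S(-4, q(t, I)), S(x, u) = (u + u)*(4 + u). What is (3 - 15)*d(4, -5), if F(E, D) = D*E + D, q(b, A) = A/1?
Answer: 8704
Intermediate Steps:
q(b, A) = A (q(b, A) = A*1 = A)
F(E, D) = D + D*E
S(x, u) = 2*u*(4 + u) (S(x, u) = (2*u)*(4 + u) = 2*u*(4 + u))
d(I, t) = -2*I*(4 + I)*(10 + 6*I)/3 (d(I, t) = -(6*(1 + I) + 4)*2*I*(4 + I)/3 = -((6 + 6*I) + 4)*2*I*(4 + I)/3 = -(10 + 6*I)*2*I*(4 + I)/3 = -2*I*(4 + I)*(10 + 6*I)/3)
(3 - 15)*d(4, -5) = (3 - 15)*(-4/3*4*(4 + 4)*(5 + 3*4)) = -(-16)*4*8*(5 + 12) = -(-16)*4*8*17 = -12*(-2176/3) = 8704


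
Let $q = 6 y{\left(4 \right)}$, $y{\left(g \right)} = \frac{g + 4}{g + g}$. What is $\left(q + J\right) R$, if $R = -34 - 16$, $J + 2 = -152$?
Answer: $7400$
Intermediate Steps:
$J = -154$ ($J = -2 - 152 = -154$)
$R = -50$
$y{\left(g \right)} = \frac{4 + g}{2 g}$
$q = 6$ ($q = 6 \frac{4 + 4}{2 \cdot 4} = 6 \cdot \frac{1}{2} \cdot \frac{1}{4} \cdot 8 = 6 \cdot 1 = 6$)
$\left(q + J\right) R = \left(6 - 154\right) \left(-50\right) = \left(-148\right) \left(-50\right) = 7400$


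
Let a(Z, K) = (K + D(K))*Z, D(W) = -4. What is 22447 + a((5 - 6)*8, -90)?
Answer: 23199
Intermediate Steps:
a(Z, K) = Z*(-4 + K) (a(Z, K) = (K - 4)*Z = (-4 + K)*Z = Z*(-4 + K))
22447 + a((5 - 6)*8, -90) = 22447 + ((5 - 6)*8)*(-4 - 90) = 22447 - 1*8*(-94) = 22447 - 8*(-94) = 22447 + 752 = 23199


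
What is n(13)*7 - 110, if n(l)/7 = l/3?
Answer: 307/3 ≈ 102.33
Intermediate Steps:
n(l) = 7*l/3 (n(l) = 7*(l/3) = 7*l/3)
n(13)*7 - 110 = ((7/3)*13)*7 - 110 = (91/3)*7 - 110 = 637/3 - 110 = 307/3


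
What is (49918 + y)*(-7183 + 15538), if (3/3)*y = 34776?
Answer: 707618370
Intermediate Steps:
y = 34776
(49918 + y)*(-7183 + 15538) = (49918 + 34776)*(-7183 + 15538) = 84694*8355 = 707618370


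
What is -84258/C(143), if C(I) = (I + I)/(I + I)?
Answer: -84258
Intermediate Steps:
C(I) = 1 (C(I) = (2*I)/((2*I)) = (2*I)*(1/(2*I)) = 1)
-84258/C(143) = -84258/1 = -84258*1 = -84258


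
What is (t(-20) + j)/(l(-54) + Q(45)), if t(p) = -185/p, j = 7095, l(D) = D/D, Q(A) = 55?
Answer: 28417/224 ≈ 126.86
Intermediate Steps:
l(D) = 1
(t(-20) + j)/(l(-54) + Q(45)) = (-185/(-20) + 7095)/(1 + 55) = (-185*(-1/20) + 7095)/56 = (37/4 + 7095)*(1/56) = (28417/4)*(1/56) = 28417/224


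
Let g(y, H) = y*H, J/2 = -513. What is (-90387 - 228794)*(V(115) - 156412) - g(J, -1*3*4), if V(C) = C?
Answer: 49887020445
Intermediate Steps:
J = -1026 (J = 2*(-513) = -1026)
g(y, H) = H*y
(-90387 - 228794)*(V(115) - 156412) - g(J, -1*3*4) = (-90387 - 228794)*(115 - 156412) - -1*3*4*(-1026) = -319181*(-156297) - (-3*4)*(-1026) = 49887032757 - (-12)*(-1026) = 49887032757 - 1*12312 = 49887032757 - 12312 = 49887020445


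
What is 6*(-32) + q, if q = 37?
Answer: -155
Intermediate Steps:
6*(-32) + q = 6*(-32) + 37 = -192 + 37 = -155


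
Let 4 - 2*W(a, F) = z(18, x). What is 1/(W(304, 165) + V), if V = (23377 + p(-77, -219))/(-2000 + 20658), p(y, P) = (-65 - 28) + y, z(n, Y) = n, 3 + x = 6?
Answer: -18658/107399 ≈ -0.17373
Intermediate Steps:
x = 3 (x = -3 + 6 = 3)
p(y, P) = -93 + y
W(a, F) = -7 (W(a, F) = 2 - ½*18 = 2 - 9 = -7)
V = 23207/18658 (V = (23377 + (-93 - 77))/(-2000 + 20658) = (23377 - 170)/18658 = 23207*(1/18658) = 23207/18658 ≈ 1.2438)
1/(W(304, 165) + V) = 1/(-7 + 23207/18658) = 1/(-107399/18658) = -18658/107399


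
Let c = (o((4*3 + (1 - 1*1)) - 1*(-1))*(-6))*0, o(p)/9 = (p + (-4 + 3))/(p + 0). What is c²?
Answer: 0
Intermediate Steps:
o(p) = 9*(-1 + p)/p (o(p) = 9*((p + (-4 + 3))/(p + 0)) = 9*((p - 1)/p) = 9*((-1 + p)/p) = 9*(-1 + p)/p)
c = 0 (c = ((9 - 9/((4*3 + (1 - 1*1)) - 1*(-1)))*(-6))*0 = ((9 - 9/((12 + (1 - 1)) + 1))*(-6))*0 = ((9 - 9/((12 + 0) + 1))*(-6))*0 = ((9 - 9/(12 + 1))*(-6))*0 = ((9 - 9/13)*(-6))*0 = ((108/13)*(-6))*0 = -648/13*0 = 0)
c² = 0² = 0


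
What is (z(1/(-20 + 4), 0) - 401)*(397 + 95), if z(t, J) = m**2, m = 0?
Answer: -197292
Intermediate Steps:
z(t, J) = 0 (z(t, J) = 0**2 = 0)
(z(1/(-20 + 4), 0) - 401)*(397 + 95) = (0 - 401)*(397 + 95) = -401*492 = -197292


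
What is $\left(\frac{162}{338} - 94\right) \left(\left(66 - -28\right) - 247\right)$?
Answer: $\frac{2418165}{169} \approx 14309.0$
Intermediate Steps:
$\left(\frac{162}{338} - 94\right) \left(\left(66 - -28\right) - 247\right) = \left(162 \cdot \frac{1}{338} - 94\right) \left(\left(66 + 28\right) - 247\right) = \left(\frac{81}{169} - 94\right) \left(94 - 247\right) = \left(- \frac{15805}{169}\right) \left(-153\right) = \frac{2418165}{169}$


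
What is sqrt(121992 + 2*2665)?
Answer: sqrt(127322) ≈ 356.82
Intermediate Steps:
sqrt(121992 + 2*2665) = sqrt(121992 + 5330) = sqrt(127322)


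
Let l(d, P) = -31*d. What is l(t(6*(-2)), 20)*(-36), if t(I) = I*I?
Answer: 160704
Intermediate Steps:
t(I) = I²
l(t(6*(-2)), 20)*(-36) = -31*(6*(-2))²*(-36) = -31*(-12)²*(-36) = -31*144*(-36) = -4464*(-36) = 160704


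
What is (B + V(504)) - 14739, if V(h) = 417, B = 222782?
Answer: 208460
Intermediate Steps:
(B + V(504)) - 14739 = (222782 + 417) - 14739 = 223199 - 14739 = 208460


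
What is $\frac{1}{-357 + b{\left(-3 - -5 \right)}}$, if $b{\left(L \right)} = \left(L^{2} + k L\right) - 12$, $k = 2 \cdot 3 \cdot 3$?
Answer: $- \frac{1}{329} \approx -0.0030395$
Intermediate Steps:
$k = 18$ ($k = 6 \cdot 3 = 18$)
$b{\left(L \right)} = -12 + L^{2} + 18 L$ ($b{\left(L \right)} = \left(L^{2} + 18 L\right) - 12 = -12 + L^{2} + 18 L$)
$\frac{1}{-357 + b{\left(-3 - -5 \right)}} = \frac{1}{-357 + \left(-12 + \left(-3 - -5\right)^{2} + 18 \left(-3 - -5\right)\right)} = \frac{1}{-357 + \left(-12 + \left(-3 + 5\right)^{2} + 18 \left(-3 + 5\right)\right)} = \frac{1}{-357 + \left(-12 + 2^{2} + 18 \cdot 2\right)} = \frac{1}{-357 + \left(-12 + 4 + 36\right)} = \frac{1}{-357 + 28} = \frac{1}{-329} = - \frac{1}{329}$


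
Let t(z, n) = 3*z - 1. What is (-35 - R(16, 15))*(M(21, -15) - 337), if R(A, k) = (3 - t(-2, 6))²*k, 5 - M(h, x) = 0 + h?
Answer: 541855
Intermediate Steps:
M(h, x) = 5 - h (M(h, x) = 5 - (0 + h) = 5 - h)
t(z, n) = -1 + 3*z
R(A, k) = 100*k (R(A, k) = (3 - (-1 + 3*(-2)))²*k = (3 - (-1 - 6))²*k = (3 - 1*(-7))²*k = (3 + 7)²*k = 10²*k = 100*k)
(-35 - R(16, 15))*(M(21, -15) - 337) = (-35 - 100*15)*((5 - 1*21) - 337) = (-35 - 1*1500)*((5 - 21) - 337) = (-35 - 1500)*(-16 - 337) = -1535*(-353) = 541855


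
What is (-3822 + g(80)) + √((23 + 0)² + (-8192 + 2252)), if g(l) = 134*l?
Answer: 6898 + I*√5411 ≈ 6898.0 + 73.559*I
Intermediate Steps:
(-3822 + g(80)) + √((23 + 0)² + (-8192 + 2252)) = (-3822 + 134*80) + √((23 + 0)² + (-8192 + 2252)) = (-3822 + 10720) + √(23² - 5940) = 6898 + √(529 - 5940) = 6898 + √(-5411) = 6898 + I*√5411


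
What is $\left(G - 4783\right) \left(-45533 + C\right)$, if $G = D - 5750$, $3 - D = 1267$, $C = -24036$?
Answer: $820705493$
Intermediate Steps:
$D = -1264$ ($D = 3 - 1267 = -1264$)
$G = -7014$ ($G = -1264 - 5750 = -7014$)
$\left(G - 4783\right) \left(-45533 + C\right) = \left(-7014 - 4783\right) \left(-45533 - 24036\right) = \left(-11797\right) \left(-69569\right) = 820705493$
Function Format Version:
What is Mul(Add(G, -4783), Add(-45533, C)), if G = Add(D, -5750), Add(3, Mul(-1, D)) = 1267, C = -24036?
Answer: 820705493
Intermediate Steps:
D = -1264 (D = Add(3, Mul(-1, 1267)) = Add(3, -1267) = -1264)
G = -7014 (G = Add(-1264, -5750) = -7014)
Mul(Add(G, -4783), Add(-45533, C)) = Mul(Add(-7014, -4783), Add(-45533, -24036)) = Mul(-11797, -69569) = 820705493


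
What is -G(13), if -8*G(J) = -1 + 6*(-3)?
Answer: -19/8 ≈ -2.3750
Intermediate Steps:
G(J) = 19/8 (G(J) = -(-1 + 6*(-3))/8 = -(-1 - 18)/8 = -1/8*(-19) = 19/8)
-G(13) = -1*19/8 = -19/8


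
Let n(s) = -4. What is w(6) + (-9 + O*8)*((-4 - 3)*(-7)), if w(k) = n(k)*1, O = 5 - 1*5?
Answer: -445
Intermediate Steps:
O = 0 (O = 5 - 5 = 0)
w(k) = -4 (w(k) = -4*1 = -4)
w(6) + (-9 + O*8)*((-4 - 3)*(-7)) = -4 + (-9 + 0*8)*((-4 - 3)*(-7)) = -4 + (-9 + 0)*(-7*(-7)) = -4 - 9*49 = -4 - 441 = -445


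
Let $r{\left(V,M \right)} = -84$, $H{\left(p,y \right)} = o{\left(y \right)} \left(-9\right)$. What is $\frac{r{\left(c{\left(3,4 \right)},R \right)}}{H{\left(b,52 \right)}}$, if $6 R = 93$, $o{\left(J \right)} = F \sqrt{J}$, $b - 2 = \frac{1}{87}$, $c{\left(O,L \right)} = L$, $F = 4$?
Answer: $\frac{7 \sqrt{13}}{78} \approx 0.32358$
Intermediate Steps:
$b = \frac{175}{87}$ ($b = 2 + \frac{1}{87} = \frac{175}{87} \approx 2.0115$)
$o{\left(J \right)} = 4 \sqrt{J}$
$R = \frac{31}{2}$ ($R = \frac{1}{6} \cdot 93 = \frac{31}{2} \approx 15.5$)
$H{\left(p,y \right)} = - 36 \sqrt{y}$ ($H{\left(p,y \right)} = 4 \sqrt{y} \left(-9\right) = - 36 \sqrt{y}$)
$\frac{r{\left(c{\left(3,4 \right)},R \right)}}{H{\left(b,52 \right)}} = - \frac{84}{\left(-36\right) \sqrt{52}} = - \frac{84}{\left(-36\right) 2 \sqrt{13}} = - \frac{84}{\left(-72\right) \sqrt{13}} = - 84 \left(- \frac{\sqrt{13}}{936}\right) = \frac{7 \sqrt{13}}{78}$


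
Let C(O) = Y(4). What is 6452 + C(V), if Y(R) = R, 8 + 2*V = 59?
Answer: 6456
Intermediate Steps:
V = 51/2 (V = -4 + (½)*59 = -4 + 59/2 = 51/2 ≈ 25.500)
C(O) = 4
6452 + C(V) = 6452 + 4 = 6456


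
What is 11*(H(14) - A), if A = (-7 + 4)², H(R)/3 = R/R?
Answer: -66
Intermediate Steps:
H(R) = 3 (H(R) = 3*(R/R) = 3*1 = 3)
A = 9 (A = (-3)² = 9)
11*(H(14) - A) = 11*(3 - 1*9) = 11*(3 - 9) = 11*(-6) = -66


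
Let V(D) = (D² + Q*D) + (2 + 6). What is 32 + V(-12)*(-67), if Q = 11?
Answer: -1308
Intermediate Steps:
V(D) = 8 + D² + 11*D (V(D) = (D² + 11*D) + (2 + 6) = (D² + 11*D) + 8 = 8 + D² + 11*D)
32 + V(-12)*(-67) = 32 + (8 + (-12)² + 11*(-12))*(-67) = 32 + (8 + 144 - 132)*(-67) = 32 + 20*(-67) = 32 - 1340 = -1308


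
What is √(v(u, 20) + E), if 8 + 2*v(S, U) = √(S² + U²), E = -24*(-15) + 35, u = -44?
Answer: √(391 + 2*√146) ≈ 20.376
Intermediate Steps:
E = 395 (E = 360 + 35 = 395)
v(S, U) = -4 + √(S² + U²)/2
√(v(u, 20) + E) = √((-4 + √((-44)² + 20²)/2) + 395) = √((-4 + √(1936 + 400)/2) + 395) = √((-4 + √2336/2) + 395) = √((-4 + (4*√146)/2) + 395) = √((-4 + 2*√146) + 395) = √(391 + 2*√146)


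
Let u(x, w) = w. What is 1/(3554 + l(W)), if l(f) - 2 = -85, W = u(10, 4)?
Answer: 1/3471 ≈ 0.00028810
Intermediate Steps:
W = 4
l(f) = -83 (l(f) = 2 - 85 = -83)
1/(3554 + l(W)) = 1/(3554 - 83) = 1/3471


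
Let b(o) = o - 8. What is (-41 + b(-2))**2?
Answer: 2601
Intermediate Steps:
b(o) = -8 + o
(-41 + b(-2))**2 = (-41 + (-8 - 2))**2 = (-41 - 10)**2 = (-51)**2 = 2601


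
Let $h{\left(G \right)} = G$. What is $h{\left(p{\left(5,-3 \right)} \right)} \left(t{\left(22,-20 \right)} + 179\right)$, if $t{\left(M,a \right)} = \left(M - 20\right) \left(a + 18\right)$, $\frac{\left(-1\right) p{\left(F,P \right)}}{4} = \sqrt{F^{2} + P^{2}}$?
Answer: $- 700 \sqrt{34} \approx -4081.7$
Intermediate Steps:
$p{\left(F,P \right)} = - 4 \sqrt{F^{2} + P^{2}}$
$t{\left(M,a \right)} = \left(-20 + M\right) \left(18 + a\right)$
$h{\left(p{\left(5,-3 \right)} \right)} \left(t{\left(22,-20 \right)} + 179\right) = - 4 \sqrt{5^{2} + \left(-3\right)^{2}} \left(\left(-360 - -400 + 18 \cdot 22 + 22 \left(-20\right)\right) + 179\right) = - 4 \sqrt{25 + 9} \left(\left(-360 + 400 + 396 - 440\right) + 179\right) = - 4 \sqrt{34} \left(-4 + 179\right) = - 4 \sqrt{34} \cdot 175 = - 700 \sqrt{34}$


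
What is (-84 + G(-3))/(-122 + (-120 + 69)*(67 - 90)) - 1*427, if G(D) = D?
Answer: -448864/1051 ≈ -427.08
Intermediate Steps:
(-84 + G(-3))/(-122 + (-120 + 69)*(67 - 90)) - 1*427 = (-84 - 3)/(-122 + (-120 + 69)*(67 - 90)) - 1*427 = -87/(-122 - 51*(-23)) - 427 = -87/(-122 + 1173) - 427 = -87/1051 - 427 = -448864/1051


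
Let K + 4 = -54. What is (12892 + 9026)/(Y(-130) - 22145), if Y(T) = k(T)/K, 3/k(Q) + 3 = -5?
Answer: -10169952/10275277 ≈ -0.98975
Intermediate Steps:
K = -58 (K = -4 - 54 = -58)
k(Q) = -3/8 (k(Q) = 3/(-3 - 5) = 3/(-8) = 3*(-1/8) = -3/8)
Y(T) = 3/464 (Y(T) = -3/8/(-58) = -3/8*(-1/58) = 3/464)
(12892 + 9026)/(Y(-130) - 22145) = (12892 + 9026)/(3/464 - 22145) = 21918/(-10275277/464) = 21918*(-464/10275277) = -10169952/10275277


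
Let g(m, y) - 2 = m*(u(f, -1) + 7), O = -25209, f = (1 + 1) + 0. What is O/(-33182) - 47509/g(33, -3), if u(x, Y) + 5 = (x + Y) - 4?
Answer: 1577225117/1028642 ≈ 1533.3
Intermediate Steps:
f = 2 (f = 2 + 0 = 2)
u(x, Y) = -9 + Y + x (u(x, Y) = -5 + ((x + Y) - 4) = -5 + ((Y + x) - 4) = -5 + (-4 + Y + x) = -9 + Y + x)
g(m, y) = 2 - m (g(m, y) = 2 + m*((-9 - 1 + 2) + 7) = 2 + m*(-8 + 7) = 2 + m*(-1) = 2 - m)
O/(-33182) - 47509/g(33, -3) = -25209/(-33182) - 47509/(2 - 1*33) = -25209*(-1/33182) - 47509/(2 - 33) = 25209/33182 - 47509/(-31) = 25209/33182 - 47509*(-1/31) = 25209/33182 + 47509/31 = 1577225117/1028642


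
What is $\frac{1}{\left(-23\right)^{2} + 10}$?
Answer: $\frac{1}{539} \approx 0.0018553$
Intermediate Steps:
$\frac{1}{\left(-23\right)^{2} + 10} = \frac{1}{529 + 10} = \frac{1}{539}$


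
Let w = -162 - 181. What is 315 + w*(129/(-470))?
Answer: 192297/470 ≈ 409.14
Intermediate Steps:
w = -343
315 + w*(129/(-470)) = 315 - 44247/(-470) = 315 - 44247*(-1)/470 = 315 - 343*(-129/470) = 315 + 44247/470 = 192297/470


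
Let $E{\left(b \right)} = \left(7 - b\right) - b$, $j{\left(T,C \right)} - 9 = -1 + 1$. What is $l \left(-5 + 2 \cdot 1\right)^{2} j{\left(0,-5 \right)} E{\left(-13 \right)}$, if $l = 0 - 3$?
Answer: $-8019$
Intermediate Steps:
$j{\left(T,C \right)} = 9$ ($j{\left(T,C \right)} = 9 + \left(-1 + 1\right) = 9 + 0 = 9$)
$E{\left(b \right)} = 7 - 2 b$
$l = -3$
$l \left(-5 + 2 \cdot 1\right)^{2} j{\left(0,-5 \right)} E{\left(-13 \right)} = - 3 \left(-5 + 2 \cdot 1\right)^{2} \cdot 9 \left(7 - -26\right) = - 3 \left(-5 + 2\right)^{2} \cdot 9 \left(7 + 26\right) = - 3 \left(-3\right)^{2} \cdot 9 \cdot 33 = \left(-3\right) 9 \cdot 9 \cdot 33 = \left(-27\right) 9 \cdot 33 = \left(-243\right) 33 = -8019$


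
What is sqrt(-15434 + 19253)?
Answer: sqrt(3819) ≈ 61.798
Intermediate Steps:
sqrt(-15434 + 19253) = sqrt(3819)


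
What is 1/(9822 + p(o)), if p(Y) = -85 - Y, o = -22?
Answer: 1/9759 ≈ 0.00010247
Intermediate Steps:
1/(9822 + p(o)) = 1/(9822 + (-85 - 1*(-22))) = 1/(9822 + (-85 + 22)) = 1/(9822 - 63) = 1/9759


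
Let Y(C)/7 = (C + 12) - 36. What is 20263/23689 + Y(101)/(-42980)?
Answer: 122590767/145450460 ≈ 0.84284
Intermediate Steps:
Y(C) = -168 + 7*C (Y(C) = 7*((C + 12) - 36) = 7*((12 + C) - 36) = 7*(-24 + C) = -168 + 7*C)
20263/23689 + Y(101)/(-42980) = 20263/23689 + (-168 + 7*101)/(-42980) = 20263*(1/23689) + (-168 + 707)*(-1/42980) = 20263/23689 + 539*(-1/42980) = 20263/23689 - 77/6140 = 122590767/145450460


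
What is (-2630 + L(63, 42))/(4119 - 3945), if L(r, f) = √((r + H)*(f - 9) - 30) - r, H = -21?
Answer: -2693/174 + √339/87 ≈ -15.265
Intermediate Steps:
L(r, f) = √(-30 + (-21 + r)*(-9 + f)) - r (L(r, f) = √((r - 21)*(f - 9) - 30) - r = √((-21 + r)*(-9 + f) - 30) - r = √(-30 + (-21 + r)*(-9 + f)) - r)
(-2630 + L(63, 42))/(4119 - 3945) = (-2630 + (√(159 - 21*42 - 9*63 + 42*63) - 1*63))/(4119 - 3945) = (-2630 + (√(159 - 882 - 567 + 2646) - 63))/174 = (-2630 + (√1356 - 63))*(1/174) = (-2630 + (2*√339 - 63))*(1/174) = (-2630 + (-63 + 2*√339))*(1/174) = (-2693 + 2*√339)*(1/174) = -2693/174 + √339/87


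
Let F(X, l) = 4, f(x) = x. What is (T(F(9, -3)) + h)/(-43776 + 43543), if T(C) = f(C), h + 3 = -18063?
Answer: 18062/233 ≈ 77.519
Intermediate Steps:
h = -18066 (h = -3 - 18063 = -18066)
T(C) = C
(T(F(9, -3)) + h)/(-43776 + 43543) = (4 - 18066)/(-43776 + 43543) = -18062/(-233) = -18062*(-1/233) = 18062/233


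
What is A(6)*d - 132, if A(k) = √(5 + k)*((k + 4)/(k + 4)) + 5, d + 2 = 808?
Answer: 3898 + 806*√11 ≈ 6571.2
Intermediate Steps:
d = 806 (d = -2 + 808 = 806)
A(k) = 5 + √(5 + k) (A(k) = √(5 + k)*((4 + k)/(4 + k)) + 5 = √(5 + k)*1 + 5 = √(5 + k) + 5 = 5 + √(5 + k))
A(6)*d - 132 = (5 + √(5 + 6))*806 - 132 = (5 + √11)*806 - 132 = (4030 + 806*√11) - 132 = 3898 + 806*√11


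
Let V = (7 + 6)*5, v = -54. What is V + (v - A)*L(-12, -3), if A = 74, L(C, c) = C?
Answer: 1601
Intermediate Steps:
V = 65 (V = 13*5 = 65)
V + (v - A)*L(-12, -3) = 65 + (-54 - 1*74)*(-12) = 65 + (-54 - 74)*(-12) = 65 - 128*(-12) = 65 + 1536 = 1601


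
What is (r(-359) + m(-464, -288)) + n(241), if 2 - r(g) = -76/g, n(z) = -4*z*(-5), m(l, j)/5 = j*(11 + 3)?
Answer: -5506418/359 ≈ -15338.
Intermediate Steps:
m(l, j) = 70*j (m(l, j) = 5*(j*(11 + 3)) = 5*(j*14) = 5*(14*j) = 70*j)
n(z) = 20*z
r(g) = 2 + 76/g (r(g) = 2 - (-76)/g = 2 + 76/g)
(r(-359) + m(-464, -288)) + n(241) = ((2 + 76/(-359)) + 70*(-288)) + 20*241 = ((2 + 76*(-1/359)) - 20160) + 4820 = ((2 - 76/359) - 20160) + 4820 = (642/359 - 20160) + 4820 = -7236798/359 + 4820 = -5506418/359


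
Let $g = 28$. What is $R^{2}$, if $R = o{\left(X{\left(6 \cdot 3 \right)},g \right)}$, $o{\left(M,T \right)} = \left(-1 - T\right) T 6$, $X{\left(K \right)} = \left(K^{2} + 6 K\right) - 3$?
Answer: $23736384$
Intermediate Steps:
$X{\left(K \right)} = -3 + K^{2} + 6 K$
$o{\left(M,T \right)} = 6 T \left(-1 - T\right)$ ($o{\left(M,T \right)} = T \left(-1 - T\right) 6 = 6 T \left(-1 - T\right)$)
$R = -4872$ ($R = \left(-6\right) 28 \left(1 + 28\right) = \left(-6\right) 28 \cdot 29 = -4872$)
$R^{2} = \left(-4872\right)^{2} = 23736384$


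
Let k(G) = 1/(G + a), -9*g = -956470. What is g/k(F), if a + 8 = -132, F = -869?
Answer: -965078230/9 ≈ -1.0723e+8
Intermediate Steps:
a = -140 (a = -8 - 132 = -140)
g = 956470/9 (g = -⅑*(-956470) = 956470/9 ≈ 1.0627e+5)
k(G) = 1/(-140 + G) (k(G) = 1/(G - 140) = 1/(-140 + G))
g/k(F) = 956470/(9*(1/(-140 - 869))) = 956470/(9*(1/(-1009))) = 956470/(9*(-1/1009)) = (956470/9)*(-1009) = -965078230/9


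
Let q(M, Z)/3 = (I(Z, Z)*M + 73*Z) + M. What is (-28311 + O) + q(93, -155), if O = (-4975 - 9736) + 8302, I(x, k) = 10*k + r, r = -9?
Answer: -503347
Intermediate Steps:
I(x, k) = -9 + 10*k (I(x, k) = 10*k - 9 = -9 + 10*k)
q(M, Z) = 3*M + 219*Z + 3*M*(-9 + 10*Z) (q(M, Z) = 3*(((-9 + 10*Z)*M + 73*Z) + M) = 3*((M*(-9 + 10*Z) + 73*Z) + M) = 3*((73*Z + M*(-9 + 10*Z)) + M) = 3*(M + 73*Z + M*(-9 + 10*Z)) = 3*M + 219*Z + 3*M*(-9 + 10*Z))
O = -6409 (O = -14711 + 8302 = -6409)
(-28311 + O) + q(93, -155) = (-28311 - 6409) + (-24*93 + 219*(-155) + 30*93*(-155)) = -34720 + (-2232 - 33945 - 432450) = -34720 - 468627 = -503347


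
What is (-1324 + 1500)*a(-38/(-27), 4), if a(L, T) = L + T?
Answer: 25696/27 ≈ 951.70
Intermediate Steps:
(-1324 + 1500)*a(-38/(-27), 4) = (-1324 + 1500)*(-38/(-27) + 4) = 176*(-38*(-1/27) + 4) = 176*(38/27 + 4) = 176*(146/27) = 25696/27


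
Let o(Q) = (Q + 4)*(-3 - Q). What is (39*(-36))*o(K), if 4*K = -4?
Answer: 8424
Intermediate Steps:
K = -1 (K = (¼)*(-4) = -1)
o(Q) = (-3 - Q)*(4 + Q) (o(Q) = (4 + Q)*(-3 - Q) = (-3 - Q)*(4 + Q))
(39*(-36))*o(K) = (39*(-36))*(-12 - 1*(-1)² - 7*(-1)) = -1404*(-12 - 1*1 + 7) = -1404*(-12 - 1 + 7) = -1404*(-6) = 8424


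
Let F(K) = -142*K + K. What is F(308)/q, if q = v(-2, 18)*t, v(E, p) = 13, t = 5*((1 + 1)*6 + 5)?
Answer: -43428/1105 ≈ -39.301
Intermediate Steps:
F(K) = -141*K
t = 85 (t = 5*(2*6 + 5) = 5*(12 + 5) = 5*17 = 85)
q = 1105 (q = 13*85 = 1105)
F(308)/q = -141*308/1105 = -43428*1/1105 = -43428/1105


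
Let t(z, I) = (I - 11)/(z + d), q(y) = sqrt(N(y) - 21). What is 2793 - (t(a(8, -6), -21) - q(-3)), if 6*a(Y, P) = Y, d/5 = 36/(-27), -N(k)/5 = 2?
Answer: 2787 + I*sqrt(31) ≈ 2787.0 + 5.5678*I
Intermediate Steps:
N(k) = -10 (N(k) = -5*2 = -10)
d = -20/3 (d = 5*(36/(-27)) = 5*(36*(-1/27)) = 5*(-4/3) = -20/3 ≈ -6.6667)
a(Y, P) = Y/6
q(y) = I*sqrt(31) (q(y) = sqrt(-10 - 21) = sqrt(-31) = I*sqrt(31))
t(z, I) = (-11 + I)/(-20/3 + z) (t(z, I) = (I - 11)/(z - 20/3) = (-11 + I)/(-20/3 + z))
2793 - (t(a(8, -6), -21) - q(-3)) = 2793 - (3*(-11 - 21)/(-20 + 3*((1/6)*8)) - I*sqrt(31)) = 2793 - (3*(-32)/(-20 + 3*(4/3)) - I*sqrt(31)) = 2793 - (3*(-32)/(-20 + 4) - I*sqrt(31)) = 2793 - (3*(-32)/(-16) - I*sqrt(31)) = 2793 - (3*(-1/16)*(-32) - I*sqrt(31)) = 2793 - (6 - I*sqrt(31)) = 2793 + (-6 + I*sqrt(31)) = 2787 + I*sqrt(31)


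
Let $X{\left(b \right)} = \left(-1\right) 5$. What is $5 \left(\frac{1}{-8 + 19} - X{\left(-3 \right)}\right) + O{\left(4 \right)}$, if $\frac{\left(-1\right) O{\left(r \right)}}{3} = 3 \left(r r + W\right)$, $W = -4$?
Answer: $- \frac{908}{11} \approx -82.545$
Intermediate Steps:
$X{\left(b \right)} = -5$
$O{\left(r \right)} = 36 - 9 r^{2}$ ($O{\left(r \right)} = - 3 \cdot 3 \left(r r - 4\right) = - 3 \cdot 3 \left(r^{2} - 4\right) = - 3 \cdot 3 \left(-4 + r^{2}\right) = - 3 \left(-12 + 3 r^{2}\right) = 36 - 9 r^{2}$)
$5 \left(\frac{1}{-8 + 19} - X{\left(-3 \right)}\right) + O{\left(4 \right)} = 5 \left(\frac{1}{-8 + 19} - -5\right) + \left(36 - 9 \cdot 4^{2}\right) = 5 \left(\frac{1}{11} + 5\right) + \left(36 - 144\right) = 5 \cdot \frac{56}{11} - 108 = \frac{280}{11} - 108 = - \frac{908}{11}$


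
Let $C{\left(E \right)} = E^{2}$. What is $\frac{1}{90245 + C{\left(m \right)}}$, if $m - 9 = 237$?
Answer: $\frac{1}{150761} \approx 6.633 \cdot 10^{-6}$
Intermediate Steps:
$m = 246$ ($m = 9 + 237 = 246$)
$\frac{1}{90245 + C{\left(m \right)}} = \frac{1}{90245 + 246^{2}} = \frac{1}{90245 + 60516} = \frac{1}{150761}$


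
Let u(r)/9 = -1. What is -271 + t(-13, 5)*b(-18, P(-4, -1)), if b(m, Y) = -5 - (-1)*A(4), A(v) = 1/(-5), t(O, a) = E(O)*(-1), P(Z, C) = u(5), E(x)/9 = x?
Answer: -4397/5 ≈ -879.40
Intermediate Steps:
u(r) = -9 (u(r) = 9*(-1) = -9)
E(x) = 9*x
P(Z, C) = -9
t(O, a) = -9*O (t(O, a) = (9*O)*(-1) = -9*O)
A(v) = -⅕
b(m, Y) = -26/5 (b(m, Y) = -5 - (-1)*(-1)/5 = -5 - 1*⅕ = -5 - ⅕ = -26/5)
-271 + t(-13, 5)*b(-18, P(-4, -1)) = -271 - 9*(-13)*(-26/5) = -271 + 117*(-26/5) = -271 - 3042/5 = -4397/5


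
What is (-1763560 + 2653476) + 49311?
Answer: 939227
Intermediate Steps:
(-1763560 + 2653476) + 49311 = 889916 + 49311 = 939227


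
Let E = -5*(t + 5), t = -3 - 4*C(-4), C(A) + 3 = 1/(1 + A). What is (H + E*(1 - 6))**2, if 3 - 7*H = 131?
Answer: 58767556/441 ≈ 1.3326e+5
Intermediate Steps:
H = -128/7 (H = 3/7 - 1/7*131 = 3/7 - 131/7 = -128/7 ≈ -18.286)
C(A) = -3 + 1/(1 + A)
t = 31/3 (t = -3 - 4*(-2 - 3*(-4))/(1 - 4) = -3 - 4*(-2 + 12)/(-3) = -3 - (-4)*10/3 = -3 - 4*(-10/3) = -3 + 40/3 = 31/3 ≈ 10.333)
E = -230/3 (E = -5*(31/3 + 5) = -5*46/3 = -230/3 ≈ -76.667)
(H + E*(1 - 6))**2 = (-128/7 - 230*(1 - 6)/3)**2 = (-128/7 - 230/3*(-5))**2 = (-128/7 + 1150/3)**2 = (7666/21)**2 = 58767556/441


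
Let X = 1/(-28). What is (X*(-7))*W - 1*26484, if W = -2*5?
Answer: -52973/2 ≈ -26487.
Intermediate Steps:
X = -1/28 ≈ -0.035714
W = -10
(X*(-7))*W - 1*26484 = -1/28*(-7)*(-10) - 1*26484 = (1/4)*(-10) - 26484 = -5/2 - 26484 = -52973/2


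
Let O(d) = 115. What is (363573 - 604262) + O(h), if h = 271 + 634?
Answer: -240574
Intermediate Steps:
h = 905
(363573 - 604262) + O(h) = (363573 - 604262) + 115 = -240689 + 115 = -240574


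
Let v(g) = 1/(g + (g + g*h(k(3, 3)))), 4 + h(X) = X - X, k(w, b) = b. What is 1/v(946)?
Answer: -1892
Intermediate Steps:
h(X) = -4 (h(X) = -4 + (X - X) = -4 + 0 = -4)
v(g) = -1/(2*g) (v(g) = 1/(g + (g + g*(-4))) = 1/(g + (g - 4*g)) = 1/(g - 3*g) = 1/(-2*g) = -1/(2*g))
1/v(946) = 1/(-½/946) = 1/(-½*1/946) = 1/(-1/1892) = -1892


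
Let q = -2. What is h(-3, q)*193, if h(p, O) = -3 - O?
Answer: -193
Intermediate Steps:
h(-3, q)*193 = (-3 - 1*(-2))*193 = (-3 + 2)*193 = -1*193 = -193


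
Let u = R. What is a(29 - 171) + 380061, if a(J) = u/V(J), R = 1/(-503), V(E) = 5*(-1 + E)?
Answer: 136687038346/359645 ≈ 3.8006e+5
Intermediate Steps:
V(E) = -5 + 5*E
R = -1/503 ≈ -0.0019881
u = -1/503 ≈ -0.0019881
a(J) = -1/(503*(-5 + 5*J))
a(29 - 171) + 380061 = -1/(-2515 + 2515*(29 - 171)) + 380061 = -1/(-2515 + 2515*(-142)) + 380061 = -1/(-2515 - 357130) + 380061 = -1/(-359645) + 380061 = -1*(-1/359645) + 380061 = 1/359645 + 380061 = 136687038346/359645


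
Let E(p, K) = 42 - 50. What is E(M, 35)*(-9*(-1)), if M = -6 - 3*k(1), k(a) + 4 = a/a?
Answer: -72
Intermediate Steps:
k(a) = -3 (k(a) = -4 + a/a = -4 + 1 = -3)
M = 3 (M = -6 - 3*(-3) = -6 + 9 = 3)
E(p, K) = -8
E(M, 35)*(-9*(-1)) = -(-72)*(-1) = -8*9 = -72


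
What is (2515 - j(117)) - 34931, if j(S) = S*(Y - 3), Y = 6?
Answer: -32767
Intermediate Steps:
j(S) = 3*S (j(S) = S*(6 - 3) = S*3 = 3*S)
(2515 - j(117)) - 34931 = (2515 - 3*117) - 34931 = (2515 - 1*351) - 34931 = (2515 - 351) - 34931 = 2164 - 34931 = -32767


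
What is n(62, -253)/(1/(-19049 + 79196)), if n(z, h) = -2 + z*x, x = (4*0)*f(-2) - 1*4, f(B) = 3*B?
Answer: -15036750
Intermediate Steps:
x = -4 (x = (4*0)*(3*(-2)) - 1*4 = 0*(-6) - 4 = 0 - 4 = -4)
n(z, h) = -2 - 4*z (n(z, h) = -2 + z*(-4) = -2 - 4*z)
n(62, -253)/(1/(-19049 + 79196)) = (-2 - 4*62)/(1/(-19049 + 79196)) = (-2 - 248)/(1/60147) = -250/1/60147 = -250*60147 = -15036750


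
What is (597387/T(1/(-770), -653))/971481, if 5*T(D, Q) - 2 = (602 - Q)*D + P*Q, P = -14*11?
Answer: 4380838/143285166781 ≈ 3.0574e-5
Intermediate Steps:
P = -154
T(D, Q) = 2/5 - 154*Q/5 + D*(602 - Q)/5 (T(D, Q) = 2/5 + ((602 - Q)*D - 154*Q)/5 = 2/5 + (D*(602 - Q) - 154*Q)/5 = 2/5 + (-154*Q + D*(602 - Q))/5 = 2/5 + (-154*Q/5 + D*(602 - Q)/5) = 2/5 - 154*Q/5 + D*(602 - Q)/5)
(597387/T(1/(-770), -653))/971481 = (597387/(2/5 - 154/5*(-653) + (602/5)/(-770) - 1/5*(-653)/(-770)))/971481 = (597387/(2/5 + 100562/5 + (602/5)*(-1/770) - 1/5*(-1/770)*(-653)))*(1/971481) = (597387/(2/5 + 100562/5 - 43/275 - 653/3850))*(1/971481) = (597387/(3097321/154))*(1/971481) = (597387*(154/3097321))*(1/971481) = (91997598/3097321)*(1/971481) = 4380838/143285166781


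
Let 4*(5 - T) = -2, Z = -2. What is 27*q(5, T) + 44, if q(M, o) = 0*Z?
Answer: 44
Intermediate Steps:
T = 11/2 (T = 5 - ¼*(-2) = 5 + ½ = 11/2 ≈ 5.5000)
q(M, o) = 0 (q(M, o) = 0*(-2) = 0)
27*q(5, T) + 44 = 27*0 + 44 = 0 + 44 = 44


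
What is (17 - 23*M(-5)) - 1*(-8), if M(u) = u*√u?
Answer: 25 + 115*I*√5 ≈ 25.0 + 257.15*I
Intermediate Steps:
M(u) = u^(3/2)
(17 - 23*M(-5)) - 1*(-8) = (17 - (-115)*I*√5) - 1*(-8) = (17 - (-115)*I*√5) + 8 = (17 + 115*I*√5) + 8 = 25 + 115*I*√5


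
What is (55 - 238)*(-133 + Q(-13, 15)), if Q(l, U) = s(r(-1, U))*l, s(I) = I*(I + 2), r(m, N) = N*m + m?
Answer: 557235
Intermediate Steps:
r(m, N) = m + N*m
s(I) = I*(2 + I)
Q(l, U) = l*(1 - U)*(-1 - U) (Q(l, U) = ((-(1 + U))*(2 - (1 + U)))*l = ((-1 - U)*(2 + (-1 - U)))*l = ((-1 - U)*(1 - U))*l = ((1 - U)*(-1 - U))*l = l*(1 - U)*(-1 - U))
(55 - 238)*(-133 + Q(-13, 15)) = (55 - 238)*(-133 - 13*(-1 + 15²)) = -183*(-133 - 13*(-1 + 225)) = -183*(-133 - 13*224) = -183*(-133 - 2912) = -183*(-3045) = 557235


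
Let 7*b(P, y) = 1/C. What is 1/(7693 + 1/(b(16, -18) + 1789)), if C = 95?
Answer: 1189686/9152255063 ≈ 0.00012999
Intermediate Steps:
b(P, y) = 1/665 (b(P, y) = (1/95)/7 = (1*(1/95))/7 = (⅐)*(1/95) = 1/665)
1/(7693 + 1/(b(16, -18) + 1789)) = 1/(7693 + 1/(1/665 + 1789)) = 1/(7693 + 1/(1189686/665)) = 1/(7693 + 665/1189686) = 1/(9152255063/1189686) = 1189686/9152255063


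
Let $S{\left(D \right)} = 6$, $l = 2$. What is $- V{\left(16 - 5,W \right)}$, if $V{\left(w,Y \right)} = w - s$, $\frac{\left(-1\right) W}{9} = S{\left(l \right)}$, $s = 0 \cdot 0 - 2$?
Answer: $-13$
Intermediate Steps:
$s = -2$ ($s = 0 - 2 = -2$)
$W = -54$ ($W = \left(-9\right) 6 = -54$)
$V{\left(w,Y \right)} = 2 + w$ ($V{\left(w,Y \right)} = w - -2 = w + 2 = 2 + w$)
$- V{\left(16 - 5,W \right)} = - (2 + \left(16 - 5\right)) = - (2 + 11) = \left(-1\right) 13 = -13$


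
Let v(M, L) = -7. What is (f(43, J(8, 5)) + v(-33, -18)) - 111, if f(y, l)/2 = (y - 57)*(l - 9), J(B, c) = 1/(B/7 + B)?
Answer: 2095/16 ≈ 130.94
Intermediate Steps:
J(B, c) = 7/(8*B) (J(B, c) = 1/(B*(⅐) + B) = 1/(B/7 + B) = 1/(8*B/7) = 7/(8*B))
f(y, l) = 2*(-57 + y)*(-9 + l) (f(y, l) = 2*((y - 57)*(l - 9)) = 2*((-57 + y)*(-9 + l)) = 2*(-57 + y)*(-9 + l))
(f(43, J(8, 5)) + v(-33, -18)) - 111 = ((1026 - 399/(4*8) - 18*43 + 2*((7/8)/8)*43) - 7) - 111 = ((1026 - 399/(4*8) - 774 + 2*((7/8)*(⅛))*43) - 7) - 111 = ((1026 - 114*7/64 - 774 + 2*(7/64)*43) - 7) - 111 = ((1026 - 399/32 - 774 + 301/32) - 7) - 111 = (3983/16 - 7) - 111 = 3871/16 - 111 = 2095/16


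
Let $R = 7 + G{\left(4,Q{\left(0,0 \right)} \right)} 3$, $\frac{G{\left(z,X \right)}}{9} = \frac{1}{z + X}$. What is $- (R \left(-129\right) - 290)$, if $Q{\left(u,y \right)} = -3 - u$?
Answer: $4676$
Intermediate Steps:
$G{\left(z,X \right)} = \frac{9}{X + z}$ ($G{\left(z,X \right)} = \frac{9}{z + X} = \frac{9}{X + z}$)
$R = 34$ ($R = 7 + \frac{9}{\left(-3 - 0\right) + 4} \cdot 3 = 7 + \frac{9}{\left(-3 + 0\right) + 4} \cdot 3 = 7 + \frac{9}{-3 + 4} \cdot 3 = 7 + \frac{9}{1} \cdot 3 = 7 + 9 \cdot 1 \cdot 3 = 7 + 9 \cdot 3 = 7 + 27 = 34$)
$- (R \left(-129\right) - 290) = - (34 \left(-129\right) - 290) = - (-4386 - 290) = \left(-1\right) \left(-4676\right) = 4676$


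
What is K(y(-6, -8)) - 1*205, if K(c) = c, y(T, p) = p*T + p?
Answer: -165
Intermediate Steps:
y(T, p) = p + T*p (y(T, p) = T*p + p = p + T*p)
K(y(-6, -8)) - 1*205 = -8*(1 - 6) - 1*205 = -8*(-5) - 205 = 40 - 205 = -165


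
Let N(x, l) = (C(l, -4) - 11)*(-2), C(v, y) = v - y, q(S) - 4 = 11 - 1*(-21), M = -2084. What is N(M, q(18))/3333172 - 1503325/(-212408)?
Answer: 1252707119309/176998099544 ≈ 7.0775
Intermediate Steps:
q(S) = 36 (q(S) = 4 + (11 - 1*(-21)) = 4 + (11 + 21) = 4 + 32 = 36)
N(x, l) = 14 - 2*l (N(x, l) = ((l - 1*(-4)) - 11)*(-2) = ((l + 4) - 11)*(-2) = ((4 + l) - 11)*(-2) = (-7 + l)*(-2) = 14 - 2*l)
N(M, q(18))/3333172 - 1503325/(-212408) = (14 - 2*36)/3333172 - 1503325/(-212408) = (14 - 72)*(1/3333172) - 1503325*(-1/212408) = -58*1/3333172 + 1503325/212408 = -29/1666586 + 1503325/212408 = 1252707119309/176998099544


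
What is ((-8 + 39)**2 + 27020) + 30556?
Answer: 58537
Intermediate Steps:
((-8 + 39)**2 + 27020) + 30556 = (31**2 + 27020) + 30556 = (961 + 27020) + 30556 = 27981 + 30556 = 58537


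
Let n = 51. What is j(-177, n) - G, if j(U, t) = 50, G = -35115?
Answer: 35165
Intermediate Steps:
j(-177, n) - G = 50 - 1*(-35115) = 50 + 35115 = 35165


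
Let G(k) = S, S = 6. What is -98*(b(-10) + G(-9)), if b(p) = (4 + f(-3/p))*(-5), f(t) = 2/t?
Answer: 13916/3 ≈ 4638.7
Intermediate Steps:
G(k) = 6
b(p) = -20 + 10*p/3 (b(p) = (4 + 2/((-3/p)))*(-5) = (4 + 2*(-p/3))*(-5) = (4 - 2*p/3)*(-5) = -20 + 10*p/3)
-98*(b(-10) + G(-9)) = -98*((-20 + (10/3)*(-10)) + 6) = -98*((-20 - 100/3) + 6) = -98*(-160/3 + 6) = -98*(-142/3) = 13916/3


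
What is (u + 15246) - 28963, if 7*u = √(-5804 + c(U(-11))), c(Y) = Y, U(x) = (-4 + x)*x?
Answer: -13717 + I*√5639/7 ≈ -13717.0 + 10.728*I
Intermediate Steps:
U(x) = x*(-4 + x)
u = I*√5639/7 (u = √(-5804 - 11*(-4 - 11))/7 = √(-5804 - 11*(-15))/7 = √(-5804 + 165)/7 = √(-5639)/7 = (I*√5639)/7 = I*√5639/7 ≈ 10.728*I)
(u + 15246) - 28963 = (I*√5639/7 + 15246) - 28963 = (15246 + I*√5639/7) - 28963 = -13717 + I*√5639/7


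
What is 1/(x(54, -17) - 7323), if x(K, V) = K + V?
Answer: -1/7286 ≈ -0.00013725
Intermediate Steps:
1/(x(54, -17) - 7323) = 1/((54 - 17) - 7323) = 1/(37 - 7323) = 1/(-7286) = -1/7286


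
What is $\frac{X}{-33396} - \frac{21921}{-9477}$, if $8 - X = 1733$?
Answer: $\frac{3615563}{1528956} \approx 2.3647$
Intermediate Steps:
$X = -1725$ ($X = 8 - 1733 = -1725$)
$\frac{X}{-33396} - \frac{21921}{-9477} = - \frac{1725}{-33396} - \frac{21921}{-9477} = \left(-1725\right) \left(- \frac{1}{33396}\right) - - \frac{7307}{3159} = \frac{25}{484} + \frac{7307}{3159} = \frac{3615563}{1528956}$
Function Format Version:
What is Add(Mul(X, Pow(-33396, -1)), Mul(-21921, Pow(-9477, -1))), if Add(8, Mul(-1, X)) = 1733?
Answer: Rational(3615563, 1528956) ≈ 2.3647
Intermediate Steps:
X = -1725 (X = Add(8, Mul(-1, 1733)) = Add(8, -1733) = -1725)
Add(Mul(X, Pow(-33396, -1)), Mul(-21921, Pow(-9477, -1))) = Add(Mul(-1725, Pow(-33396, -1)), Mul(-21921, Pow(-9477, -1))) = Add(Mul(-1725, Rational(-1, 33396)), Mul(-21921, Rational(-1, 9477))) = Add(Rational(25, 484), Rational(7307, 3159)) = Rational(3615563, 1528956)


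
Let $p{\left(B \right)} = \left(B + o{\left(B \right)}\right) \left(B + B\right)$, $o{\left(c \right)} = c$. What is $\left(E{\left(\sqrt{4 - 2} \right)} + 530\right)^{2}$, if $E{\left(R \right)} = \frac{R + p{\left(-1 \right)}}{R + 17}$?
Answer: $\frac{23157535314}{82369} + \frac{3956576 \sqrt{2}}{82369} \approx 2.8121 \cdot 10^{5}$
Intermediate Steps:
$p{\left(B \right)} = 4 B^{2}$ ($p{\left(B \right)} = \left(B + B\right) \left(B + B\right) = 2 B 2 B = 4 B^{2}$)
$E{\left(R \right)} = \frac{4 + R}{17 + R}$ ($E{\left(R \right)} = \frac{R + 4 \left(-1\right)^{2}}{R + 17} = \frac{R + 4 \cdot 1}{17 + R} = \frac{R + 4}{17 + R} = \frac{4 + R}{17 + R}$)
$\left(E{\left(\sqrt{4 - 2} \right)} + 530\right)^{2} = \left(\frac{4 + \sqrt{4 - 2}}{17 + \sqrt{4 - 2}} + 530\right)^{2} = \left(\frac{4 + \sqrt{2}}{17 + \sqrt{2}} + 530\right)^{2} = \left(530 + \frac{4 + \sqrt{2}}{17 + \sqrt{2}}\right)^{2}$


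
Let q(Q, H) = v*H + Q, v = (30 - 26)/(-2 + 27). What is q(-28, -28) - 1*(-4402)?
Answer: 109238/25 ≈ 4369.5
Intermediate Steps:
v = 4/25 ≈ 0.16000
q(Q, H) = Q + 4*H/25 (q(Q, H) = 4*H/25 + Q = Q + 4*H/25)
q(-28, -28) - 1*(-4402) = (-28 + (4/25)*(-28)) - 1*(-4402) = (-28 - 112/25) + 4402 = -812/25 + 4402 = 109238/25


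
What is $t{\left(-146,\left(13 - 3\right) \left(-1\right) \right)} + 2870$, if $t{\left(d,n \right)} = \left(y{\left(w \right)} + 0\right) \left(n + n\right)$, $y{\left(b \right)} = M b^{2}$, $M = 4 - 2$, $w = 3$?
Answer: $2510$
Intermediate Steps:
$M = 2$
$y{\left(b \right)} = 2 b^{2}$
$t{\left(d,n \right)} = 36 n$ ($t{\left(d,n \right)} = \left(2 \cdot 3^{2} + 0\right) \left(n + n\right) = \left(2 \cdot 9 + 0\right) 2 n = \left(18 + 0\right) 2 n = 18 \cdot 2 n = 36 n$)
$t{\left(-146,\left(13 - 3\right) \left(-1\right) \right)} + 2870 = 36 \left(13 - 3\right) \left(-1\right) + 2870 = 36 \cdot 10 \left(-1\right) + 2870 = 36 \left(-10\right) + 2870 = -360 + 2870 = 2510$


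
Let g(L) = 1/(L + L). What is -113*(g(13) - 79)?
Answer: 231989/26 ≈ 8922.7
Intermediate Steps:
g(L) = 1/(2*L)
-113*(g(13) - 79) = -113*((½)/13 - 79) = -113*((½)*(1/13) - 79) = -113*(1/26 - 79) = -113*(-2053/26) = 231989/26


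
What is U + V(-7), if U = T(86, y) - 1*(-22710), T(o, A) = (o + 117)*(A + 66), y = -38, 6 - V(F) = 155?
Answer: 28245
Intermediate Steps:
V(F) = -149 (V(F) = 6 - 1*155 = 6 - 155 = -149)
T(o, A) = (66 + A)*(117 + o) (T(o, A) = (117 + o)*(66 + A) = (66 + A)*(117 + o))
U = 28394 (U = (7722 + 66*86 + 117*(-38) - 38*86) - 1*(-22710) = (7722 + 5676 - 4446 - 3268) + 22710 = 5684 + 22710 = 28394)
U + V(-7) = 28394 - 149 = 28245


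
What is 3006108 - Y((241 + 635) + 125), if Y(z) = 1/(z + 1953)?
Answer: 8880043031/2954 ≈ 3.0061e+6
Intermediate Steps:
Y(z) = 1/(1953 + z)
3006108 - Y((241 + 635) + 125) = 3006108 - 1/(1953 + ((241 + 635) + 125)) = 3006108 - 1/(1953 + (876 + 125)) = 3006108 - 1/(1953 + 1001) = 3006108 - 1/2954 = 8880043031/2954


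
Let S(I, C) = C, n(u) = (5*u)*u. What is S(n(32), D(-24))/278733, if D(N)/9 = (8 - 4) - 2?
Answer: 6/92911 ≈ 6.4578e-5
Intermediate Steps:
n(u) = 5*u²
D(N) = 18 (D(N) = 9*((8 - 4) - 2) = 9*(4 - 2) = 9*2 = 18)
S(n(32), D(-24))/278733 = 18/278733 = 18*(1/278733) = 6/92911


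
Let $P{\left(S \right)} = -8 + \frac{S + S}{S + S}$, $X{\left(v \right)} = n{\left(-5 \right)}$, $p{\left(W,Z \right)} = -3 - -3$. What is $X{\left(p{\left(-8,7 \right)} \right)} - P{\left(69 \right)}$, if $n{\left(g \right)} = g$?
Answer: $2$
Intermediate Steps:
$p{\left(W,Z \right)} = 0$ ($p{\left(W,Z \right)} = -3 + 3 = 0$)
$X{\left(v \right)} = -5$
$P{\left(S \right)} = -7$ ($P{\left(S \right)} = -8 + \frac{2 S}{2 S} = -8 + 2 S \frac{1}{2 S} = -8 + 1 = -7$)
$X{\left(p{\left(-8,7 \right)} \right)} - P{\left(69 \right)} = -5 - -7 = -5 + 7 = 2$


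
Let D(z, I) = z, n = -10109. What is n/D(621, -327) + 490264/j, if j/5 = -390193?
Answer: -20026759129/1211549265 ≈ -16.530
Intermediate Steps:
j = -1950965 (j = 5*(-390193) = -1950965)
n/D(621, -327) + 490264/j = -10109/621 + 490264/(-1950965) = -10109*1/621 + 490264*(-1/1950965) = -10109/621 - 490264/1950965 = -20026759129/1211549265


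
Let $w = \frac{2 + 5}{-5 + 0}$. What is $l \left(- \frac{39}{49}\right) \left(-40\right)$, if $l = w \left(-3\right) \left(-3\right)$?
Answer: $- \frac{2808}{7} \approx -401.14$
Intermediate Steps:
$w = - \frac{7}{5}$ ($w = \frac{7}{-5} = 7 \left(- \frac{1}{5}\right) = - \frac{7}{5} \approx -1.4$)
$l = - \frac{63}{5}$ ($l = \left(- \frac{7}{5}\right) \left(-3\right) \left(-3\right) = \frac{21}{5} \left(-3\right) = - \frac{63}{5} \approx -12.6$)
$l \left(- \frac{39}{49}\right) \left(-40\right) = - \frac{63 \left(- \frac{39}{49}\right)}{5} \left(-40\right) = - \frac{63 \left(\left(-39\right) \frac{1}{49}\right)}{5} \left(-40\right) = \left(- \frac{63}{5}\right) \left(- \frac{39}{49}\right) \left(-40\right) = \frac{351}{35} \left(-40\right) = - \frac{2808}{7}$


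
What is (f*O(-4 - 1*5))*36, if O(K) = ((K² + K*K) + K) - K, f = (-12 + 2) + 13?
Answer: 17496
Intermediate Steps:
f = 3 (f = -10 + 13 = 3)
O(K) = 2*K² (O(K) = ((K² + K²) + K) - K = (2*K² + K) - K = (K + 2*K²) - K = 2*K²)
(f*O(-4 - 1*5))*36 = (3*(2*(-4 - 1*5)²))*36 = (3*(2*(-4 - 5)²))*36 = (3*(2*(-9)²))*36 = (3*(2*81))*36 = (3*162)*36 = 486*36 = 17496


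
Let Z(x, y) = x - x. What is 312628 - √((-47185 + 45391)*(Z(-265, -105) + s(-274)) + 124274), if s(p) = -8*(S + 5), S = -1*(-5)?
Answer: 312628 - √267794 ≈ 3.1211e+5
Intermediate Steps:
Z(x, y) = 0
S = 5
s(p) = -80 (s(p) = -8*(5 + 5) = -8*10 = -80)
312628 - √((-47185 + 45391)*(Z(-265, -105) + s(-274)) + 124274) = 312628 - √((-47185 + 45391)*(0 - 80) + 124274) = 312628 - √(-1794*(-80) + 124274) = 312628 - √(143520 + 124274) = 312628 - √267794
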